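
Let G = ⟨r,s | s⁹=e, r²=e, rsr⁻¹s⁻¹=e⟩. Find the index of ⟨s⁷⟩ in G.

First find ord(s⁷) by computing successive powers:
  (s⁷)¹ = s⁷, (s⁷)² = s⁵, (s⁷)³ = s³, (s⁷)⁴ = s, (s⁷)⁵ = s⁸, (s⁷)⁶ = s⁶, (s⁷)⁷ = s⁴, (s⁷)⁸ = s², (s⁷)⁹ = e.
So |⟨s⁷⟩| = ord(s⁷) = 9. With |G| = 18, by Lagrange [G : ⟨s⁷⟩] = 18/9 = 2.

Answer: 2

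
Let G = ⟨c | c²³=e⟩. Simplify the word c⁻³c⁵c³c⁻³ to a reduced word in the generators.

Multiply left to right, reducing at each step:
  (c²⁰) · c⁵ = c²
  (c²) · c³ = c⁵
  (c⁵) · c⁻³ = c²

Answer: c²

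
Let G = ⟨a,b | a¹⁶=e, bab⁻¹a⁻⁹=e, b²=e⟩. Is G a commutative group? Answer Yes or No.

a·b = ab but b·a = a⁹b, so a·b ≠ b·a and G is not abelian.

Answer: No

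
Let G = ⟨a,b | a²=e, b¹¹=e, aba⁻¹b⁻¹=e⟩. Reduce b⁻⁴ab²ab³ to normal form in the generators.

Multiply left to right, reducing at each step:
  (b⁷) · a = ab⁷
  (ab⁷) · b² = ab⁹
  (ab⁹) · a = b⁹
  (b⁹) · b³ = b

Answer: b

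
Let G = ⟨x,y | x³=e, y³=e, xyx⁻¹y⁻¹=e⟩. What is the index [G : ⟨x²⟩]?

First find ord(x²) by computing successive powers:
  (x²)¹ = x², (x²)² = x, (x²)³ = e.
So |⟨x²⟩| = ord(x²) = 3. With |G| = 9, by Lagrange [G : ⟨x²⟩] = 9/3 = 3.

Answer: 3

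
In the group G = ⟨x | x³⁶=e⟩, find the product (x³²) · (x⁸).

Compute (x³²) · (x⁸) by multiplying left to right and reducing via the relations at each step:
  (x³²) · x⁸ = x⁴

Answer: x⁴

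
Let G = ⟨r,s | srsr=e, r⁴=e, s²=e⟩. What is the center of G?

An element z ∈ Z(G) iff z commutes with every generator.
For example r² is central: (r²)·r = r³ = r·(r²); (r²)·s = r²s = s·(r²).
Whereas r ∉ Z(G) since r·s = rs ≠ r³s = s·r.
Checking each of the 8 elements this way gives Z(G) = {e, r²}, of order 2.

Answer: {e, r²}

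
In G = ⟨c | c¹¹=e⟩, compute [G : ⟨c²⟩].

First find ord(c²) by computing successive powers:
  (c²)¹ = c², (c²)² = c⁴, (c²)³ = c⁶, (c²)⁴ = c⁸, (c²)⁵ = c¹⁰, (c²)⁶ = c, (c²)⁷ = c³, (c²)⁸ = c⁵, (c²)⁹ = c⁷, (c²)¹⁰ = c⁹, (c²)¹¹ = e.
So |⟨c²⟩| = ord(c²) = 11. With |G| = 11, by Lagrange [G : ⟨c²⟩] = 11/11 = 1.

Answer: 1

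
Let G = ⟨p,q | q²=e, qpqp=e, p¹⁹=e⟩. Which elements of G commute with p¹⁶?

⟨p¹⁶⟩ ⊆ C_G(p¹⁶) since powers of p¹⁶ commute with p¹⁶; so |C_G(p¹⁶)| ≥ |⟨p¹⁶⟩| = 19.
By orbit–stabilizer, |C_G(p¹⁶)| = |G| / |conj. class of p¹⁶| = 38 / 2 = 19.
The 19 elements commuting with p¹⁶ are {e, p, p², p³, p⁴, p⁵, p⁶, p⁷, p⁸, p⁹, p¹⁰, p¹¹, p¹², p¹³, p¹⁴, p¹⁵, p¹⁶, p¹⁷, p¹⁸}.

Answer: {e, p, p², p³, p⁴, p⁵, p⁶, p⁷, p⁸, p⁹, p¹⁰, p¹¹, p¹², p¹³, p¹⁴, p¹⁵, p¹⁶, p¹⁷, p¹⁸}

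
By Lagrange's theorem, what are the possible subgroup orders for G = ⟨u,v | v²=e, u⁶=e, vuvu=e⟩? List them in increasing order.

|G| = 12 = 2² · 3. By Lagrange's theorem the order of any subgroup divides 12; the divisors of 12 are 1, 2, 3, 4, 6, 12.

Answer: 1, 2, 3, 4, 6, 12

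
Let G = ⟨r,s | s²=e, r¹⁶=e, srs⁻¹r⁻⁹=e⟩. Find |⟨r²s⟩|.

|⟨r²s⟩| equals the order of r²s. Compute successive powers until reaching e:
  (r²s)¹ = r²s, (r²s)² = r⁴, (r²s)³ = r⁶s, (r²s)⁴ = r⁸, (r²s)⁵ = r¹⁰s, (r²s)⁶ = r¹², (r²s)⁷ = r¹⁴s, (r²s)⁸ = e.
The smallest positive k with (r²s)ᵏ = e is 8, so |⟨r²s⟩| = 8.

Answer: 8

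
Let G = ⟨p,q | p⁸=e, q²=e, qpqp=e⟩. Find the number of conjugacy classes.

The conjugacy classes (representative and size) are:
  [e] (size 1), [p] (size 2), [p⁶] (size 2), [p³] (size 2), [p⁴] (size 1), [q] (size 4), [p⁵q] (size 4).
Class equation: 1 + 2 + 2 + 2 + 1 + 4 + 4 = 16 = |G|. So G has 7 conjugacy classes.

Answer: 7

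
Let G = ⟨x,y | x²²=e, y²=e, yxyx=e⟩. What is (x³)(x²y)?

Compute (x³) · (x²y) by multiplying left to right and reducing via the relations at each step:
  (x³) · x² = x⁵
  (x⁵) · y = x⁵y

Answer: x⁵y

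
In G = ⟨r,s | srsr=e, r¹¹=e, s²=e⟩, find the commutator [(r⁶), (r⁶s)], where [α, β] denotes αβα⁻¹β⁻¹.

[(r⁶), (r⁶s)] = (r⁶)·(r⁶s)·(r⁶)⁻¹·(r⁶s)⁻¹.
  (r⁶) · (r⁶s) = rs
  (rs) · (r⁵) = r⁷s
  (r⁷s) · (r⁶s) = r

Answer: r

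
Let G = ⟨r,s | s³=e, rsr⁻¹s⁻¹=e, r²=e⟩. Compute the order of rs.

Compute successive powers until reaching e:
  (rs)¹ = rs, (rs)² = s², (rs)³ = r, (rs)⁴ = s, (rs)⁵ = rs², (rs)⁶ = e.
The smallest positive k with (rs)ᵏ = e is 6.

Answer: 6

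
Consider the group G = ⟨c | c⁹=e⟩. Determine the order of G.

G is generated by a single element, so G is cyclic. The relator gives c⁹ = e and no smaller power is forced to be e, so the 9 powers {c, e, c², c³, c⁴, c⁵, c⁶, c⁷, c⁸} are distinct. Hence |G| = 9.

Answer: 9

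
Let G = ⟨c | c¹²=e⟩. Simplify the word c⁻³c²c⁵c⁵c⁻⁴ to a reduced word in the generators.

Multiply left to right, reducing at each step:
  (c⁹) · c² = c¹¹
  (c¹¹) · c⁵ = c⁴
  (c⁴) · c⁵ = c⁹
  (c⁹) · c⁻⁴ = c⁵

Answer: c⁵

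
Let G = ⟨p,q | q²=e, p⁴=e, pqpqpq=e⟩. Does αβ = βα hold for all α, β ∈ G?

p·q = pq but q·p = qp, so p·q ≠ q·p and G is not abelian.

Answer: No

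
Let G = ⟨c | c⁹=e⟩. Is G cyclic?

|G| = 9. The element c has order 9 (its powers give 9 distinct elements), so ⟨c⟩ = G and G is cyclic.

Answer: Yes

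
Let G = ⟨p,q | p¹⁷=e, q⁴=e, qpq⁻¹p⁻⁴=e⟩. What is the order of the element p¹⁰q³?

Compute successive powers until reaching e:
  (p¹⁰q³)¹ = p¹⁰q³, (p¹⁰q³)² = p⁴q², (p¹⁰q³)³ = p¹¹q, (p¹⁰q³)⁴ = e.
The smallest positive k with (p¹⁰q³)ᵏ = e is 4.

Answer: 4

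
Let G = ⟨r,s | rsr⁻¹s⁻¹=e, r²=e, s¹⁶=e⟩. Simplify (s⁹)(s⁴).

Compute (s⁹) · (s⁴) by multiplying left to right and reducing via the relations at each step:
  (s⁹) · s⁴ = s¹³

Answer: s¹³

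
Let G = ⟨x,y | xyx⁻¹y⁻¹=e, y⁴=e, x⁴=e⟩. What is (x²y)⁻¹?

The order of (x²y) is 4 (smallest k with (x²y)ᵏ = e), so (x²y)⁻¹ = (x²y)³ = x²y³.
Check: (x²y) · (x²y³) → (x²y) · x² = y;   y · y³ = e, giving e as required.

Answer: x²y³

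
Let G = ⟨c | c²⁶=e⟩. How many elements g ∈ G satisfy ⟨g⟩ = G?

G is cyclic of order 26. An element generates G iff its order is 26, and a cyclic group of order 26 has exactly φ(26) = 12 such elements.

Answer: 12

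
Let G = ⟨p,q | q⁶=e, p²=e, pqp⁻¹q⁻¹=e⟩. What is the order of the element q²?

Compute successive powers until reaching e:
  (q²)¹ = q², (q²)² = q⁴, (q²)³ = e.
The smallest positive k with (q²)ᵏ = e is 3.

Answer: 3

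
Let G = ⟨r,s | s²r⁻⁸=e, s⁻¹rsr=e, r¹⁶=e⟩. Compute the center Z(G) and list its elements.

An element z ∈ Z(G) iff z commutes with every generator.
For example r⁸ is central: (r⁸)·r = r⁹ = r·(r⁸); (r⁸)·s = s⁻¹ = s·(r⁸).
Whereas r ∉ Z(G) since r·s = rs ≠ r⁷s⁻¹ = s·r.
Checking each of the 32 elements this way gives Z(G) = {e, r⁸}, of order 2.

Answer: {e, r⁸}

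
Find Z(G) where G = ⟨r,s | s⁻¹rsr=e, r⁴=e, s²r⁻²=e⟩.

An element z ∈ Z(G) iff z commutes with every generator.
For example r² is central: (r²)·r = r³ = r·(r²); (r²)·s = s⁻¹ = s·(r²).
Whereas r ∉ Z(G) since r·s = rs ≠ rs⁻¹ = s·r.
Checking each of the 8 elements this way gives Z(G) = {e, r²}, of order 2.

Answer: {e, r²}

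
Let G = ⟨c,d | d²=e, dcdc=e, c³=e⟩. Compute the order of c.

Compute successive powers until reaching e:
  c¹ = c, c² = c², c³ = e.
The smallest positive k with cᵏ = e is 3.

Answer: 3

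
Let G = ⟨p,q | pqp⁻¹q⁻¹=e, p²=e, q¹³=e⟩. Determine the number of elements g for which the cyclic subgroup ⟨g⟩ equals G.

G is cyclic of order 26. An element generates G iff its order is 26, and a cyclic group of order 26 has exactly φ(26) = 12 such elements.

Answer: 12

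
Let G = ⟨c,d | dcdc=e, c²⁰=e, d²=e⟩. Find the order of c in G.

Compute successive powers until reaching e:
  c¹ = c, c² = c², c³ = c³, c⁴ = c⁴, c⁵ = c⁵, c⁶ = c⁶, c⁷ = c⁷, c⁸ = c⁸, c⁹ = c⁹, c¹⁰ = c¹⁰, c¹¹ = c¹¹, c¹² = c¹², c¹³ = c¹³, c¹⁴ = c¹⁴, c¹⁵ = c¹⁵, c¹⁶ = c¹⁶, c¹⁷ = c¹⁷, c¹⁸ = c¹⁸, c¹⁹ = c¹⁹, c²⁰ = e.
The smallest positive k with cᵏ = e is 20.

Answer: 20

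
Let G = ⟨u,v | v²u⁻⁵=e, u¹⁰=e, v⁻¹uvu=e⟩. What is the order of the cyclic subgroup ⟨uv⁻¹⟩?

|⟨uv⁻¹⟩| equals the order of uv⁻¹. Compute successive powers until reaching e:
  (uv⁻¹)¹ = uv⁻¹, (uv⁻¹)² = u⁵, (uv⁻¹)³ = uv, (uv⁻¹)⁴ = e.
The smallest positive k with (uv⁻¹)ᵏ = e is 4, so |⟨uv⁻¹⟩| = 4.

Answer: 4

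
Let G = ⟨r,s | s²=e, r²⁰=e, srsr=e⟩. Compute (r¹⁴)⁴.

Compute successive powers of (r¹⁴), reducing at each step:
  (r¹⁴)²: (r¹⁴) · r¹⁴ = r⁸
  (r¹⁴)³: (r⁸) · r¹⁴ = r²
  (r¹⁴)⁴: (r²) · r¹⁴ = r¹⁶

Answer: r¹⁶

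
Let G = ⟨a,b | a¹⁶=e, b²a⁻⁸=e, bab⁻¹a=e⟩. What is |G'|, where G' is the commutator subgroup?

G' = [G, G] is generated by all commutators. The generator-pair commutators are: [a, b] = a².
The subgroup they normally generate is {e, a², a⁴, a⁶, a⁸, a¹⁰, a¹², a¹⁴}, of order 8.
Check: |G/G'| = 32/8 = 4 is the order of the abelianisation.

Answer: 8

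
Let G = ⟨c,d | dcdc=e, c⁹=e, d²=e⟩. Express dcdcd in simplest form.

Multiply left to right, reducing at each step:
  d · c = c⁸d
  (c⁸d) · d = c⁸
  (c⁸) · c = e
  e · d = d

Answer: d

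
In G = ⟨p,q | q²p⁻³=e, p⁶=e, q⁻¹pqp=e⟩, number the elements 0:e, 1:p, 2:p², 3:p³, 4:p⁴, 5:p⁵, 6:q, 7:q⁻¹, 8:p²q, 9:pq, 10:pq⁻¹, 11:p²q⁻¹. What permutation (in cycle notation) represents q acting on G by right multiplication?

(0 6 3 7)(1 9 4 10)(2 8 5 11)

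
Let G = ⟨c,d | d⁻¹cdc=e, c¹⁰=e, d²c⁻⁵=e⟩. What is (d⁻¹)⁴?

Compute successive powers of (d⁻¹), reducing at each step:
  (d⁻¹)²: (d⁻¹) · d⁻¹ = c⁵
  (d⁻¹)³: (c⁵) · d⁻¹ = d
  (d⁻¹)⁴: d · d⁻¹ = e

Answer: e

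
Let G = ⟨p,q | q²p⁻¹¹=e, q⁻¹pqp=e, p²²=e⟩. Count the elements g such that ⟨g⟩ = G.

⟨g⟩ = G would require ord(g) = |G| = 44, but the maximum element order in G is 22 < 44. So G is not cyclic and no single element generates it: the count is 0.

Answer: 0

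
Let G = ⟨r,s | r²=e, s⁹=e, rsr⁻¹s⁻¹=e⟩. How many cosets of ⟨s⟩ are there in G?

First find ord(s) by computing successive powers:
  s¹ = s, s² = s², s³ = s³, s⁴ = s⁴, s⁵ = s⁵, s⁶ = s⁶, s⁷ = s⁷, s⁸ = s⁸, s⁹ = e.
So |⟨s⟩| = ord(s) = 9. With |G| = 18, by Lagrange [G : ⟨s⟩] = 18/9 = 2.

Answer: 2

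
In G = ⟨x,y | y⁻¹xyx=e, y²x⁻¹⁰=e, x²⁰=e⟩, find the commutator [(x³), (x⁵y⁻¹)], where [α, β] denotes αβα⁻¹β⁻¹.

[(x³), (x⁵y⁻¹)] = (x³)·(x⁵y⁻¹)·(x³)⁻¹·(x⁵y⁻¹)⁻¹.
  (x³) · (x⁵y⁻¹) = x⁸y⁻¹
  (x⁸y⁻¹) · (x¹⁷) = xy
  (xy) · (x⁵y) = x⁶

Answer: x⁶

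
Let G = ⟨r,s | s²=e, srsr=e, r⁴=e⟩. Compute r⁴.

Compute successive powers of r, reducing at each step:
  r²: r · r = r²
  r³: (r²) · r = r³
  r⁴: (r³) · r = e

Answer: e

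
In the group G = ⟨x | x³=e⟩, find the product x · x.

Compute x · x by multiplying left to right and reducing via the relations at each step:
  x · x = x²

Answer: x²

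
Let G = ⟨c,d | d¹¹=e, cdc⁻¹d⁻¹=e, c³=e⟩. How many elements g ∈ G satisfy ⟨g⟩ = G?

G is cyclic of order 33. An element generates G iff its order is 33, and a cyclic group of order 33 has exactly φ(33) = 20 such elements.

Answer: 20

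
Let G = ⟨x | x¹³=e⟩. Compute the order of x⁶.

Compute successive powers until reaching e:
  (x⁶)¹ = x⁶, (x⁶)² = x¹², (x⁶)³ = x⁵, (x⁶)⁴ = x¹¹, (x⁶)⁵ = x⁴, (x⁶)⁶ = x¹⁰, (x⁶)⁷ = x³, (x⁶)⁸ = x⁹, (x⁶)⁹ = x², (x⁶)¹⁰ = x⁸, (x⁶)¹¹ = x, (x⁶)¹² = x⁷, (x⁶)¹³ = e.
The smallest positive k with (x⁶)ᵏ = e is 13.

Answer: 13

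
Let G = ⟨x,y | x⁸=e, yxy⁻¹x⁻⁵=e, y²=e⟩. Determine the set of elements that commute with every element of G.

An element z ∈ Z(G) iff z commutes with every generator.
For example x² is central: (x²)·x = x³ = x·(x²); (x²)·y = x²y = y·(x²).
Whereas x ∉ Z(G) since x·y = xy ≠ x⁵y = y·x.
Checking each of the 16 elements this way gives Z(G) = {e, x², x⁴, x⁶}, of order 4.

Answer: {e, x², x⁴, x⁶}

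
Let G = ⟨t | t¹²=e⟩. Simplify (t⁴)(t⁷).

Compute (t⁴) · (t⁷) by multiplying left to right and reducing via the relations at each step:
  (t⁴) · t⁷ = t¹¹

Answer: t¹¹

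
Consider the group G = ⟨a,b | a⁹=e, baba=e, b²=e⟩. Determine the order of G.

Enumerate words in the generators, reducing via the relations: the distinct elements are
  {a, b, e, ab, a², a³, a⁴, a⁵, a⁶, a⁷, a⁸, a²b, a³b, a⁴b, a⁵b, a⁶b, a⁷b, a⁸b}.
No further products give new elements, so |G| = 18.

Answer: 18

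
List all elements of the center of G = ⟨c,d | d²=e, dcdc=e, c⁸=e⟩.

An element z ∈ Z(G) iff z commutes with every generator.
For example c⁴ is central: (c⁴)·c = c⁵ = c·(c⁴); (c⁴)·d = c⁴d = d·(c⁴).
Whereas c ∉ Z(G) since c·d = cd ≠ c⁷d = d·c.
Checking each of the 16 elements this way gives Z(G) = {e, c⁴}, of order 2.

Answer: {e, c⁴}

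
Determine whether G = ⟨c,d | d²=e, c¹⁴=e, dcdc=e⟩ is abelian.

c·d = cd but d·c = c¹³d, so c·d ≠ d·c and G is not abelian.

Answer: No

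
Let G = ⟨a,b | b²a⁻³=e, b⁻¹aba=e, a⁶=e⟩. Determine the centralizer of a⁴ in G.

⟨a⁴⟩ ⊆ C_G(a⁴) since powers of a⁴ commute with a⁴; so |C_G(a⁴)| ≥ |⟨a⁴⟩| = 3.
By orbit–stabilizer, |C_G(a⁴)| = |G| / |conj. class of a⁴| = 12 / 2 = 6.
The 6 elements commuting with a⁴ are {e, a, a², a³, a⁴, a⁵}.

Answer: {e, a, a², a³, a⁴, a⁵}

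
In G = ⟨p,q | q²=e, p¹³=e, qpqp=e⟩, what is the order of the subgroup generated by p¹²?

|⟨p¹²⟩| equals the order of p¹². Compute successive powers until reaching e:
  (p¹²)¹ = p¹², (p¹²)² = p¹¹, (p¹²)³ = p¹⁰, (p¹²)⁴ = p⁹, (p¹²)⁵ = p⁸, (p¹²)⁶ = p⁷, (p¹²)⁷ = p⁶, (p¹²)⁸ = p⁵, (p¹²)⁹ = p⁴, (p¹²)¹⁰ = p³, (p¹²)¹¹ = p², (p¹²)¹² = p, (p¹²)¹³ = e.
The smallest positive k with (p¹²)ᵏ = e is 13, so |⟨p¹²⟩| = 13.

Answer: 13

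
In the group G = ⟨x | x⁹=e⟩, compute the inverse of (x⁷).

The order of (x⁷) is 9 (smallest k with (x⁷)ᵏ = e), so (x⁷)⁻¹ = (x⁷)⁸ = x².
Check: (x⁷) · (x²) → (x⁷) · x² = e, giving e as required.

Answer: x²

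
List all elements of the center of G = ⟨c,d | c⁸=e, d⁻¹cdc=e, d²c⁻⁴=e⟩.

An element z ∈ Z(G) iff z commutes with every generator.
For example c⁴ is central: (c⁴)·c = c⁵ = c·(c⁴); (c⁴)·d = d⁻¹ = d·(c⁴).
Whereas c ∉ Z(G) since c·d = cd ≠ c³d⁻¹ = d·c.
Checking each of the 16 elements this way gives Z(G) = {e, c⁴}, of order 2.

Answer: {e, c⁴}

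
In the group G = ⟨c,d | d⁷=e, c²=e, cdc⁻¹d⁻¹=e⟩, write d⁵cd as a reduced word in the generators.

Multiply left to right, reducing at each step:
  (d⁵) · c = cd⁵
  (cd⁵) · d = cd⁶

Answer: cd⁶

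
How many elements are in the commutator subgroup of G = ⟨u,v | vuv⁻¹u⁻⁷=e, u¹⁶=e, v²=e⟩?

G' = [G, G] is generated by all commutators. The generator-pair commutators are: [u, v] = u¹⁰.
The subgroup they normally generate is {e, u², u⁴, u⁶, u⁸, u¹⁰, u¹², u¹⁴}, of order 8.
Check: |G/G'| = 32/8 = 4 is the order of the abelianisation.

Answer: 8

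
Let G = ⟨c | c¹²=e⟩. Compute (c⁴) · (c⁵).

Compute (c⁴) · (c⁵) by multiplying left to right and reducing via the relations at each step:
  (c⁴) · c⁵ = c⁹

Answer: c⁹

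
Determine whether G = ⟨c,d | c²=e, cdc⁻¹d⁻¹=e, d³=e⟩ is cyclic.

|G| = 6. The element cd has order 6 (its powers give 6 distinct elements), so ⟨cd⟩ = G and G is cyclic.

Answer: Yes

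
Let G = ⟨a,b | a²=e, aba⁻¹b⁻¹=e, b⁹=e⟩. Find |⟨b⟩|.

|⟨b⟩| equals the order of b. Compute successive powers until reaching e:
  b¹ = b, b² = b², b³ = b³, b⁴ = b⁴, b⁵ = b⁵, b⁶ = b⁶, b⁷ = b⁷, b⁸ = b⁸, b⁹ = e.
The smallest positive k with bᵏ = e is 9, so |⟨b⟩| = 9.

Answer: 9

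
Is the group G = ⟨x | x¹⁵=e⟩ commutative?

G has a single generator, so G is cyclic and hence abelian.

Answer: Yes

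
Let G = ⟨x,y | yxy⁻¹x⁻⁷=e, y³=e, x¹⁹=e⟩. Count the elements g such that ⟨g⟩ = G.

⟨g⟩ = G would require ord(g) = |G| = 57, but the maximum element order in G is 19 < 57. So G is not cyclic and no single element generates it: the count is 0.

Answer: 0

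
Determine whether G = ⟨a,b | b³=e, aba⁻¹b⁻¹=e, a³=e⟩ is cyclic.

|G| = 9, but the maximum element order in G is 3 < 9. No single element generates all of G, so G is not cyclic.

Answer: No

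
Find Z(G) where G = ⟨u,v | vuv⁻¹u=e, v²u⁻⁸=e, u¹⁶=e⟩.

An element z ∈ Z(G) iff z commutes with every generator.
For example u⁸ is central: (u⁸)·u = u⁹ = u·(u⁸); (u⁸)·v = v⁻¹ = v·(u⁸).
Whereas u ∉ Z(G) since u·v = uv ≠ u⁷v⁻¹ = v·u.
Checking each of the 32 elements this way gives Z(G) = {e, u⁸}, of order 2.

Answer: {e, u⁸}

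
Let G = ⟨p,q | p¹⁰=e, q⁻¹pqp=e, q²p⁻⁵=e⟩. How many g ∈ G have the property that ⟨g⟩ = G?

⟨g⟩ = G would require ord(g) = |G| = 20, but the maximum element order in G is 10 < 20. So G is not cyclic and no single element generates it: the count is 0.

Answer: 0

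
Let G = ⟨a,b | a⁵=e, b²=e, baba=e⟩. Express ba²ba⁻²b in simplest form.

Multiply left to right, reducing at each step:
  b · a² = a³b
  (a³b) · b = a³
  (a³) · a⁻² = a
  a · b = ab

Answer: ab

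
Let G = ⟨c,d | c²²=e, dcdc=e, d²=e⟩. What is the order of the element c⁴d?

Compute successive powers until reaching e:
  (c⁴d)¹ = c⁴d, (c⁴d)² = e.
The smallest positive k with (c⁴d)ᵏ = e is 2.

Answer: 2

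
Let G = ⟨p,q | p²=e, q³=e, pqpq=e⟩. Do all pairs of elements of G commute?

p·q = pq but q·p = pq², so p·q ≠ q·p and G is not abelian.

Answer: No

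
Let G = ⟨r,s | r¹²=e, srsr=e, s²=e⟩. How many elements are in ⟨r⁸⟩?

|⟨r⁸⟩| equals the order of r⁸. Compute successive powers until reaching e:
  (r⁸)¹ = r⁸, (r⁸)² = r⁴, (r⁸)³ = e.
The smallest positive k with (r⁸)ᵏ = e is 3, so |⟨r⁸⟩| = 3.

Answer: 3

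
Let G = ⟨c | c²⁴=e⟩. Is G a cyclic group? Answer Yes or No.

|G| = 24. The element c has order 24 (its powers give 24 distinct elements), so ⟨c⟩ = G and G is cyclic.

Answer: Yes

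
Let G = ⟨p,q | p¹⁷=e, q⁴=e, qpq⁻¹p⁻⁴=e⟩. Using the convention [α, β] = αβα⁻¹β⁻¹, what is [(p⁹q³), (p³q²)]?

[(p⁹q³), (p³q²)] = (p⁹q³)·(p³q²)·(p⁹q³)⁻¹·(p³q²)⁻¹.
  (p⁹q³) · (p³q²) = p¹⁴q
  (p¹⁴q) · (p¹⁵q) = p⁶q²
  (p⁶q²) · (p³q²) = p³

Answer: p³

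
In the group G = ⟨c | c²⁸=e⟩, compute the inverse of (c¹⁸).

The order of (c¹⁸) is 14 (smallest k with (c¹⁸)ᵏ = e), so (c¹⁸)⁻¹ = (c¹⁸)¹³ = c¹⁰.
Check: (c¹⁸) · (c¹⁰) → (c¹⁸) · c¹⁰ = e, giving e as required.

Answer: c¹⁰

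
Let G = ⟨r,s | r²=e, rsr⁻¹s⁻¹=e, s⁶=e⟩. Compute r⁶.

Compute successive powers of r, reducing at each step:
  r²: r · r = e
  r³: e · r = r
  r⁴: r · r = e
  r⁵: e · r = r
  r⁶: r · r = e

Answer: e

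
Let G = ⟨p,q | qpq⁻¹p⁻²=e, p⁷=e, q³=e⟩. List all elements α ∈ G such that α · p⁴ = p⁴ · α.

⟨p⁴⟩ ⊆ C_G(p⁴) since powers of p⁴ commute with p⁴; so |C_G(p⁴)| ≥ |⟨p⁴⟩| = 7.
By orbit–stabilizer, |C_G(p⁴)| = |G| / |conj. class of p⁴| = 21 / 3 = 7.
The 7 elements commuting with p⁴ are {e, p, p², p³, p⁴, p⁵, p⁶}.

Answer: {e, p, p², p³, p⁴, p⁵, p⁶}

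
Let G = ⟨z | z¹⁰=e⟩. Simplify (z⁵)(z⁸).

Compute (z⁵) · (z⁸) by multiplying left to right and reducing via the relations at each step:
  (z⁵) · z⁸ = z³

Answer: z³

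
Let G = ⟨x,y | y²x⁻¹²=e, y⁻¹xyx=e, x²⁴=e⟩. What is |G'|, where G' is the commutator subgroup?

G' = [G, G] is generated by all commutators. The generator-pair commutators are: [x, y] = x².
The subgroup they normally generate is {e, x², x⁴, x⁶, x⁸, x¹⁰, x¹², x¹⁴, x¹⁶, x¹⁸, x²⁰, x²²}, of order 12.
Check: |G/G'| = 48/12 = 4 is the order of the abelianisation.

Answer: 12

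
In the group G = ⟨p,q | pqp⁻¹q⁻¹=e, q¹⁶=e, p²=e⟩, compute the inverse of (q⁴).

The order of (q⁴) is 4 (smallest k with (q⁴)ᵏ = e), so (q⁴)⁻¹ = (q⁴)³ = q¹².
Check: (q⁴) · (q¹²) → (q⁴) · q¹² = e, giving e as required.

Answer: q¹²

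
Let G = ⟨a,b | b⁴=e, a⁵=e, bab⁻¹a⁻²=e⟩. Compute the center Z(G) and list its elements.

An element z ∈ Z(G) iff z commutes with every generator.
For example e is central: e·a = a = a·e; e·b = b = b·e.
Whereas a ∉ Z(G) since a·b = ab ≠ a²b = b·a.
Checking each of the 20 elements this way gives Z(G) = {e}, of order 1.

Answer: {e}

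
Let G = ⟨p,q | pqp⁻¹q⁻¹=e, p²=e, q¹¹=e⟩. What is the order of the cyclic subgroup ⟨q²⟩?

|⟨q²⟩| equals the order of q². Compute successive powers until reaching e:
  (q²)¹ = q², (q²)² = q⁴, (q²)³ = q⁶, (q²)⁴ = q⁸, (q²)⁵ = q¹⁰, (q²)⁶ = q, (q²)⁷ = q³, (q²)⁸ = q⁵, (q²)⁹ = q⁷, (q²)¹⁰ = q⁹, (q²)¹¹ = e.
The smallest positive k with (q²)ᵏ = e is 11, so |⟨q²⟩| = 11.

Answer: 11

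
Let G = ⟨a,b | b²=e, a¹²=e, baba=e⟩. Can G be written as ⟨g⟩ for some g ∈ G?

Every cyclic group is abelian. But a·b = ab while b·a = a¹¹b, so a·b ≠ b·a and G is not abelian. Hence G is not cyclic.

Answer: No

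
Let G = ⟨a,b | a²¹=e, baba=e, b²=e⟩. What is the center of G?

An element z ∈ Z(G) iff z commutes with every generator.
For example e is central: e·a = a = a·e; e·b = b = b·e.
Whereas a ∉ Z(G) since a·b = ab ≠ a²⁰b = b·a.
Checking each of the 42 elements this way gives Z(G) = {e}, of order 1.

Answer: {e}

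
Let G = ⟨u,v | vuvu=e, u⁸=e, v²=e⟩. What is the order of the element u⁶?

Compute successive powers until reaching e:
  (u⁶)¹ = u⁶, (u⁶)² = u⁴, (u⁶)³ = u², (u⁶)⁴ = e.
The smallest positive k with (u⁶)ᵏ = e is 4.

Answer: 4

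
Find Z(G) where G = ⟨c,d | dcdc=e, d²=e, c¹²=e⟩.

An element z ∈ Z(G) iff z commutes with every generator.
For example c⁶ is central: (c⁶)·c = c⁷ = c·(c⁶); (c⁶)·d = c⁶d = d·(c⁶).
Whereas c ∉ Z(G) since c·d = cd ≠ c¹¹d = d·c.
Checking each of the 24 elements this way gives Z(G) = {e, c⁶}, of order 2.

Answer: {e, c⁶}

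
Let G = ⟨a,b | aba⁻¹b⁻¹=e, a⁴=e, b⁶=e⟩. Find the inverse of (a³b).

The order of (a³b) is 12 (smallest k with (a³b)ᵏ = e), so (a³b)⁻¹ = (a³b)¹¹ = ab⁵.
Check: (a³b) · (ab⁵) → (a³b) · a = b;   b · b⁵ = e, giving e as required.

Answer: ab⁵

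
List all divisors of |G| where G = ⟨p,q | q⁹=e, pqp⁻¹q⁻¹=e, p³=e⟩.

|G| = 27 = 3³. By Lagrange's theorem the order of any subgroup divides 27; the divisors of 27 are 1, 3, 9, 27.

Answer: 1, 3, 9, 27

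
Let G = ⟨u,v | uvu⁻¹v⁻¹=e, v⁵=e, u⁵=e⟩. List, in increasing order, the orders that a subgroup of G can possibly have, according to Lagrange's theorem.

|G| = 25 = 5². By Lagrange's theorem the order of any subgroup divides 25; the divisors of 25 are 1, 5, 25.

Answer: 1, 5, 25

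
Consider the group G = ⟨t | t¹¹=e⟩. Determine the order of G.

G is generated by a single element, so G is cyclic. The relator gives t¹¹ = e and no smaller power is forced to be e, so the 11 powers {e, t, t², t³, t⁴, t⁵, t⁶, t⁷, t⁸, t⁹, t¹⁰} are distinct. Hence |G| = 11.

Answer: 11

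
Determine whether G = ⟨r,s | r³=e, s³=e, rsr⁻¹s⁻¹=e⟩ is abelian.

Each pair of generators commutes: r·s = rs = s·r. Since the generators pairwise commute, every element of G commutes with every other, so G is abelian.

Answer: Yes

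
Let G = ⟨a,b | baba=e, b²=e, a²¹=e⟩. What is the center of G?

An element z ∈ Z(G) iff z commutes with every generator.
For example e is central: e·a = a = a·e; e·b = b = b·e.
Whereas a ∉ Z(G) since a·b = ab ≠ a²⁰b = b·a.
Checking each of the 42 elements this way gives Z(G) = {e}, of order 1.

Answer: {e}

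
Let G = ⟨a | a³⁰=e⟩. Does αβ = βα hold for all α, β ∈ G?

G has a single generator, so G is cyclic and hence abelian.

Answer: Yes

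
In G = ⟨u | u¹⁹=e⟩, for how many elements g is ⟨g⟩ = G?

G is cyclic of order 19. An element generates G iff its order is 19, and a cyclic group of order 19 has exactly φ(19) = 18 such elements.

Answer: 18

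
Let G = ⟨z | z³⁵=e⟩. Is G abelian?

G has a single generator, so G is cyclic and hence abelian.

Answer: Yes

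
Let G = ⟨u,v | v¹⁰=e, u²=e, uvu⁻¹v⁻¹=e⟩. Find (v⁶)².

Compute successive powers of (v⁶), reducing at each step:
  (v⁶)²: (v⁶) · v⁶ = v²

Answer: v²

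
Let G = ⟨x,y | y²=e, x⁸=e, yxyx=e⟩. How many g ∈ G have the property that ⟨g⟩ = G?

⟨g⟩ = G would require ord(g) = |G| = 16, but the maximum element order in G is 8 < 16. So G is not cyclic and no single element generates it: the count is 0.

Answer: 0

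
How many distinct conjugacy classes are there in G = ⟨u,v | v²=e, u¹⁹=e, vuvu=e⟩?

The conjugacy classes (representative and size) are:
  [e] (size 1), [u¹⁸] (size 2), [u²] (size 2), [u¹⁶] (size 2), [u⁴] (size 2), [u¹⁴] (size 2), [u¹³] (size 2), [u¹²] (size 2), [u⁸] (size 2), [u⁹] (size 2), [v] (size 19).
Class equation: 1 + 2 + 2 + 2 + 2 + 2 + 2 + 2 + 2 + 2 + 19 = 38 = |G|. So G has 11 conjugacy classes.

Answer: 11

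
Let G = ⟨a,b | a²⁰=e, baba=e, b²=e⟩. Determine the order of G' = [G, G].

G' = [G, G] is generated by all commutators. The generator-pair commutators are: [a, b] = a².
The subgroup they normally generate is {e, a², a⁴, a⁶, a⁸, a¹⁰, a¹², a¹⁴, a¹⁶, a¹⁸}, of order 10.
Check: |G/G'| = 40/10 = 4 is the order of the abelianisation.

Answer: 10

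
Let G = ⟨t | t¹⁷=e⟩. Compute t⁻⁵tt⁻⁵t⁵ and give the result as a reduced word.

Multiply left to right, reducing at each step:
  (t¹²) · t = t¹³
  (t¹³) · t⁻⁵ = t⁸
  (t⁸) · t⁵ = t¹³

Answer: t¹³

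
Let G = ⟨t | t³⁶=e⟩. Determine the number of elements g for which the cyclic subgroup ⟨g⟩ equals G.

G is cyclic of order 36. An element generates G iff its order is 36, and a cyclic group of order 36 has exactly φ(36) = 12 such elements.

Answer: 12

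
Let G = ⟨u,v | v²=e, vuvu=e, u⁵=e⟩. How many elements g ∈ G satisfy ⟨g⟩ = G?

⟨g⟩ = G would require ord(g) = |G| = 10, but the maximum element order in G is 5 < 10. So G is not cyclic and no single element generates it: the count is 0.

Answer: 0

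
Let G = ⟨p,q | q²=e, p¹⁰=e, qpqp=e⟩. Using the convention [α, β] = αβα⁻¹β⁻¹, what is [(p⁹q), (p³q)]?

[(p⁹q), (p³q)] = (p⁹q)·(p³q)·(p⁹q)⁻¹·(p³q)⁻¹.
  (p⁹q) · (p³q) = p⁶
  (p⁶) · (p⁹q) = p⁵q
  (p⁵q) · (p³q) = p²

Answer: p²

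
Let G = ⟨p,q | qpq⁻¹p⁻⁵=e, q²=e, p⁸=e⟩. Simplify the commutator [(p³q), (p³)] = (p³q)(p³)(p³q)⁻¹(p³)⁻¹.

[(p³q), (p³)] = (p³q)·(p³)·(p³q)⁻¹·(p³)⁻¹.
  (p³q) · (p³) = p²q
  (p²q) · (pq) = p⁷
  (p⁷) · (p⁵) = p⁴

Answer: p⁴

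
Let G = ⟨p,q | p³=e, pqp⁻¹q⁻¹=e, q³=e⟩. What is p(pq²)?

Compute p · (pq²) by multiplying left to right and reducing via the relations at each step:
  p · p = p²
  (p²) · q² = p²q²

Answer: p²q²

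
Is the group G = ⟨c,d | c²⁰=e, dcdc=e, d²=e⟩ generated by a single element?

Every cyclic group is abelian. But c·d = cd while d·c = c¹⁹d, so c·d ≠ d·c and G is not abelian. Hence G is not cyclic.

Answer: No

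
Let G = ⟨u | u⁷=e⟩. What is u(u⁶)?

Compute u · (u⁶) by multiplying left to right and reducing via the relations at each step:
  u · u⁶ = e

Answer: e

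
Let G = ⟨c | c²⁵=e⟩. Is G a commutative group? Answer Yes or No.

G has a single generator, so G is cyclic and hence abelian.

Answer: Yes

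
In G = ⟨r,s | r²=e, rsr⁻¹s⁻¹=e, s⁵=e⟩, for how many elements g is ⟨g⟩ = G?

G is cyclic of order 10. An element generates G iff its order is 10, and a cyclic group of order 10 has exactly φ(10) = 4 such elements.

Answer: 4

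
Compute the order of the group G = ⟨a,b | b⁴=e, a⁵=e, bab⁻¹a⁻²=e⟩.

Enumerate words in the generators, reducing via the relations: the distinct elements are
  {a, b, e, ab, a², a³, a⁴, b², b³, ab², ab³, a²b, a³b, a⁴b, a²b², a²b³, a³b², a³b³, a⁴b², a⁴b³}.
No further products give new elements, so |G| = 20.

Answer: 20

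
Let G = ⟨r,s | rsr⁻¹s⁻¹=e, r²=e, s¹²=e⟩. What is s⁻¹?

The order of s is 12 (smallest k with sᵏ = e), so s⁻¹ = s¹¹ = s¹¹.
Check: s · (s¹¹) → s · s¹¹ = e, giving e as required.

Answer: s¹¹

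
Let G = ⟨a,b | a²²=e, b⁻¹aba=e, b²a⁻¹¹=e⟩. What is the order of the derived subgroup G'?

G' = [G, G] is generated by all commutators. The generator-pair commutators are: [a, b] = a².
The subgroup they normally generate is {e, a², a⁴, a⁶, a⁸, a¹⁰, a¹², a¹⁴, a¹⁶, a¹⁸, a²⁰}, of order 11.
Check: |G/G'| = 44/11 = 4 is the order of the abelianisation.

Answer: 11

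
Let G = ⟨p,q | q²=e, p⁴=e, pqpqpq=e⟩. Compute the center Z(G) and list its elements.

An element z ∈ Z(G) iff z commutes with every generator.
For example e is central: e·p = p = p·e; e·q = q = q·e.
Whereas p ∉ Z(G) since p·q = pq ≠ qp = q·p.
Checking each of the 24 elements this way gives Z(G) = {e}, of order 1.

Answer: {e}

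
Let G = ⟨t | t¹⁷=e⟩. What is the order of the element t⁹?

Compute successive powers until reaching e:
  (t⁹)¹ = t⁹, (t⁹)² = t, (t⁹)³ = t¹⁰, (t⁹)⁴ = t², (t⁹)⁵ = t¹¹, (t⁹)⁶ = t³, (t⁹)⁷ = t¹², (t⁹)⁸ = t⁴, (t⁹)⁹ = t¹³, (t⁹)¹⁰ = t⁵, (t⁹)¹¹ = t¹⁴, (t⁹)¹² = t⁶, (t⁹)¹³ = t¹⁵, (t⁹)¹⁴ = t⁷, (t⁹)¹⁵ = t¹⁶, (t⁹)¹⁶ = t⁸, (t⁹)¹⁷ = e.
The smallest positive k with (t⁹)ᵏ = e is 17.

Answer: 17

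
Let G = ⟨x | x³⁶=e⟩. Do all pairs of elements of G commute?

G has a single generator, so G is cyclic and hence abelian.

Answer: Yes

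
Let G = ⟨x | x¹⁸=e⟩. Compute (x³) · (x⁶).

Compute (x³) · (x⁶) by multiplying left to right and reducing via the relations at each step:
  (x³) · x⁶ = x⁹

Answer: x⁹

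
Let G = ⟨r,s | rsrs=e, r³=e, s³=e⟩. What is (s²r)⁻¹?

The order of (s²r) is 3 (smallest k with (s²r)ᵏ = e), so (s²r)⁻¹ = (s²r)² = r²s.
Check: (s²r) · (r²s) → (s²r) · r² = s²;   (s²) · s = e, giving e as required.

Answer: r²s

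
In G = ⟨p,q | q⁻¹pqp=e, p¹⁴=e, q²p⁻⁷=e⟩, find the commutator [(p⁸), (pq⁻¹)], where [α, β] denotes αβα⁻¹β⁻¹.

[(p⁸), (pq⁻¹)] = (p⁸)·(pq⁻¹)·(p⁸)⁻¹·(pq⁻¹)⁻¹.
  (p⁸) · (pq⁻¹) = p²q
  (p²q) · (p⁶) = p³q⁻¹
  (p³q⁻¹) · (pq) = p²

Answer: p²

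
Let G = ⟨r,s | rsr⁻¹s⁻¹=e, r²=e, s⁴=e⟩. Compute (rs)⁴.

Compute successive powers of (rs), reducing at each step:
  (rs)²: (rs) · r = s;   s · s = s²
  (rs)³: (s²) · r = rs²;   (rs²) · s = rs³
  (rs)⁴: (rs³) · r = s³;   (s³) · s = e

Answer: e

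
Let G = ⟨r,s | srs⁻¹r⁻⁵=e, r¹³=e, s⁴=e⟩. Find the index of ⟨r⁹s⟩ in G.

First find ord(r⁹s) by computing successive powers:
  (r⁹s)¹ = r⁹s, (r⁹s)² = r²s², (r⁹s)³ = r⁶s³, (r⁹s)⁴ = e.
So |⟨r⁹s⟩| = ord(r⁹s) = 4. With |G| = 52, by Lagrange [G : ⟨r⁹s⟩] = 52/4 = 13.

Answer: 13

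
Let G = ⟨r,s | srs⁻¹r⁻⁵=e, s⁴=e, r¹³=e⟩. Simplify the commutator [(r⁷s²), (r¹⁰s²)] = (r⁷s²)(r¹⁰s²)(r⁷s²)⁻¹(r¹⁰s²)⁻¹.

[(r⁷s²), (r¹⁰s²)] = (r⁷s²)·(r¹⁰s²)·(r⁷s²)⁻¹·(r¹⁰s²)⁻¹.
  (r⁷s²) · (r¹⁰s²) = r¹⁰
  (r¹⁰) · (r⁷s²) = r⁴s²
  (r⁴s²) · (r¹⁰s²) = r⁷

Answer: r⁷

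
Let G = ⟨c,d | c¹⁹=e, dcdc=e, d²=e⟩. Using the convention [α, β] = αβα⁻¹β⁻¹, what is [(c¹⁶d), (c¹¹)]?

[(c¹⁶d), (c¹¹)] = (c¹⁶d)·(c¹¹)·(c¹⁶d)⁻¹·(c¹¹)⁻¹.
  (c¹⁶d) · (c¹¹) = c⁵d
  (c⁵d) · (c¹⁶d) = c⁸
  (c⁸) · (c⁸) = c¹⁶

Answer: c¹⁶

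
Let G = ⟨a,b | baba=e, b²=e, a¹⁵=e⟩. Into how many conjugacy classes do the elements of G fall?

The conjugacy classes (representative and size) are:
  [e] (size 1), [a¹⁴] (size 2), [a²] (size 2), [a³] (size 2), [a⁴] (size 2), [a¹⁰] (size 2), [a⁹] (size 2), [a⁷] (size 2), [a¹³b] (size 15).
Class equation: 1 + 2 + 2 + 2 + 2 + 2 + 2 + 2 + 15 = 30 = |G|. So G has 9 conjugacy classes.

Answer: 9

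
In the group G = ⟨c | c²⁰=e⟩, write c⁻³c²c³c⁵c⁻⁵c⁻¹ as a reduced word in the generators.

Multiply left to right, reducing at each step:
  (c¹⁷) · c² = c¹⁹
  (c¹⁹) · c³ = c²
  (c²) · c⁵ = c⁷
  (c⁷) · c⁻⁵ = c²
  (c²) · c⁻¹ = c

Answer: c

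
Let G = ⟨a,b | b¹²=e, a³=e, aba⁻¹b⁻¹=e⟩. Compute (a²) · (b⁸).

Compute (a²) · (b⁸) by multiplying left to right and reducing via the relations at each step:
  (a²) · b⁸ = a²b⁸

Answer: a²b⁸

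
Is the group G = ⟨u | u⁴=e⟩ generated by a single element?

|G| = 4. The element u has order 4 (its powers give 4 distinct elements), so ⟨u⟩ = G and G is cyclic.

Answer: Yes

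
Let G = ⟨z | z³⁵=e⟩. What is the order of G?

G is generated by a single element, so G is cyclic. The relator gives z³⁵ = e and no smaller power is forced to be e, so the 35 powers {e, z, z², z³, z⁴, z⁵, z⁶, z⁷, z⁸, z⁹, z²², z²³, z²¹, z²⁰, z²⁴, z²⁵, z²⁶, z²⁷, z²⁸, z²⁹, z³², z³³, z³¹, z³⁰, z³⁴, z¹², z¹³, z¹¹, z¹⁰, z¹⁴, z¹⁵, z¹⁶, z¹⁷, z¹⁸, z¹⁹} are distinct. Hence |G| = 35.

Answer: 35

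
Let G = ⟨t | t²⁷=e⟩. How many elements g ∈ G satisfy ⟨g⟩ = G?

G is cyclic of order 27. An element generates G iff its order is 27, and a cyclic group of order 27 has exactly φ(27) = 18 such elements.

Answer: 18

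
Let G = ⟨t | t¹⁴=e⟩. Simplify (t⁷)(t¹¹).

Compute (t⁷) · (t¹¹) by multiplying left to right and reducing via the relations at each step:
  (t⁷) · t¹¹ = t⁴

Answer: t⁴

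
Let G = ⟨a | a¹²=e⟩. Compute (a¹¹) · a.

Compute (a¹¹) · a by multiplying left to right and reducing via the relations at each step:
  (a¹¹) · a = e

Answer: e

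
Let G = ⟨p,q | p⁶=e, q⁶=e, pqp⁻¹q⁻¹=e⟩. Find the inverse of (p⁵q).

The order of (p⁵q) is 6 (smallest k with (p⁵q)ᵏ = e), so (p⁵q)⁻¹ = (p⁵q)⁵ = pq⁵.
Check: (p⁵q) · (pq⁵) → (p⁵q) · p = q;   q · q⁵ = e, giving e as required.

Answer: pq⁵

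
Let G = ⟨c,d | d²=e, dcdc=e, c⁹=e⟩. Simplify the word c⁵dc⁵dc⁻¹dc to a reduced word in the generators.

Multiply left to right, reducing at each step:
  (c⁵) · d = c⁵d
  (c⁵d) · c⁵ = d
  d · d = e
  e · c⁻¹ = c⁸
  (c⁸) · d = c⁸d
  (c⁸d) · c = c⁷d

Answer: c⁷d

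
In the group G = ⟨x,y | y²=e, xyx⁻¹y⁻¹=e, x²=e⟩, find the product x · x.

Compute x · x by multiplying left to right and reducing via the relations at each step:
  x · x = e

Answer: e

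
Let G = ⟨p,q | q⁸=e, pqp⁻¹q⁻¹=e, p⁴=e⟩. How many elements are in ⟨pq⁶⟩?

|⟨pq⁶⟩| equals the order of pq⁶. Compute successive powers until reaching e:
  (pq⁶)¹ = pq⁶, (pq⁶)² = p²q⁴, (pq⁶)³ = p³q², (pq⁶)⁴ = e.
The smallest positive k with (pq⁶)ᵏ = e is 4, so |⟨pq⁶⟩| = 4.

Answer: 4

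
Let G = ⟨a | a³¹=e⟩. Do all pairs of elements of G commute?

G has a single generator, so G is cyclic and hence abelian.

Answer: Yes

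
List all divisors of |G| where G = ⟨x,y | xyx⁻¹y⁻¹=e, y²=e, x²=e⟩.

|G| = 4 = 2². By Lagrange's theorem the order of any subgroup divides 4; the divisors of 4 are 1, 2, 4.

Answer: 1, 2, 4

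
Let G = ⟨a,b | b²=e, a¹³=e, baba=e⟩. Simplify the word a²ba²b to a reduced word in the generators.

Multiply left to right, reducing at each step:
  (a²) · b = a²b
  (a²b) · a² = b
  b · b = e

Answer: e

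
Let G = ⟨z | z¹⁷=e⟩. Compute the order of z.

Compute successive powers until reaching e:
  z¹ = z, z² = z², z³ = z³, z⁴ = z⁴, z⁵ = z⁵, z⁶ = z⁶, z⁷ = z⁷, z⁸ = z⁸, z⁹ = z⁹, z¹⁰ = z¹⁰, z¹¹ = z¹¹, z¹² = z¹², z¹³ = z¹³, z¹⁴ = z¹⁴, z¹⁵ = z¹⁵, z¹⁶ = z¹⁶, z¹⁷ = e.
The smallest positive k with zᵏ = e is 17.

Answer: 17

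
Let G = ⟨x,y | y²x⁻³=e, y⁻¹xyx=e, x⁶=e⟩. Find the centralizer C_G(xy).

⟨xy⟩ ⊆ C_G(xy) since powers of xy commute with xy; so |C_G(xy)| ≥ |⟨xy⟩| = 4.
By orbit–stabilizer, |C_G(xy)| = |G| / |conj. class of xy| = 12 / 3 = 4.
The 4 elements commuting with xy are {e, x³, xy, xy⁻¹}.

Answer: {e, x³, xy, xy⁻¹}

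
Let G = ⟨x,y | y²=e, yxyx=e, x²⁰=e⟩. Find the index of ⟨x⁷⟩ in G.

First find ord(x⁷) by computing successive powers:
  (x⁷)¹ = x⁷, (x⁷)² = x¹⁴, (x⁷)³ = x, (x⁷)⁴ = x⁸, (x⁷)⁵ = x¹⁵, (x⁷)⁶ = x², (x⁷)⁷ = x⁹, (x⁷)⁸ = x¹⁶, (x⁷)⁹ = x³, (x⁷)¹⁰ = x¹⁰, (x⁷)¹¹ = x¹⁷, (x⁷)¹² = x⁴, (x⁷)¹³ = x¹¹, (x⁷)¹⁴ = x¹⁸, (x⁷)¹⁵ = x⁵, (x⁷)¹⁶ = x¹², (x⁷)¹⁷ = x¹⁹, (x⁷)¹⁸ = x⁶, (x⁷)¹⁹ = x¹³, (x⁷)²⁰ = e.
So |⟨x⁷⟩| = ord(x⁷) = 20. With |G| = 40, by Lagrange [G : ⟨x⁷⟩] = 40/20 = 2.

Answer: 2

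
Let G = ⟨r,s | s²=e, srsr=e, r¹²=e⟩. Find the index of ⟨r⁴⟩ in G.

First find ord(r⁴) by computing successive powers:
  (r⁴)¹ = r⁴, (r⁴)² = r⁸, (r⁴)³ = e.
So |⟨r⁴⟩| = ord(r⁴) = 3. With |G| = 24, by Lagrange [G : ⟨r⁴⟩] = 24/3 = 8.

Answer: 8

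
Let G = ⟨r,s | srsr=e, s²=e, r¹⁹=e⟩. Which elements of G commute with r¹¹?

⟨r¹¹⟩ ⊆ C_G(r¹¹) since powers of r¹¹ commute with r¹¹; so |C_G(r¹¹)| ≥ |⟨r¹¹⟩| = 19.
By orbit–stabilizer, |C_G(r¹¹)| = |G| / |conj. class of r¹¹| = 38 / 2 = 19.
The 19 elements commuting with r¹¹ are {e, r, r², r³, r⁴, r⁵, r⁶, r⁷, r⁸, r⁹, r¹⁰, r¹¹, r¹², r¹³, r¹⁴, r¹⁵, r¹⁶, r¹⁷, r¹⁸}.

Answer: {e, r, r², r³, r⁴, r⁵, r⁶, r⁷, r⁸, r⁹, r¹⁰, r¹¹, r¹², r¹³, r¹⁴, r¹⁵, r¹⁶, r¹⁷, r¹⁸}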